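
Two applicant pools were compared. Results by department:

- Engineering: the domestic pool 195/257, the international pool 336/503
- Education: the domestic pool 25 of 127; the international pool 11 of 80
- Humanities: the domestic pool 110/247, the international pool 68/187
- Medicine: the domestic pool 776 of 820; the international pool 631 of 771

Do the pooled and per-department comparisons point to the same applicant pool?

Yes

Engineering: the domestic pool 195/257 = 75.9%, the international pool 336/503 = 66.8% → the domestic pool
Education: the domestic pool 25/127 = 19.7%, the international pool 11/80 = 13.8% → the domestic pool
Humanities: the domestic pool 110/247 = 44.5%, the international pool 68/187 = 36.4% → the domestic pool
Medicine: the domestic pool 776/820 = 94.6%, the international pool 631/771 = 81.8% → the domestic pool
Overall: the domestic pool 1106/1451 = 76.2%, the international pool 1046/1541 = 67.9% → the domestic pool
The domestic pool wins overall and in every department group — no reversal.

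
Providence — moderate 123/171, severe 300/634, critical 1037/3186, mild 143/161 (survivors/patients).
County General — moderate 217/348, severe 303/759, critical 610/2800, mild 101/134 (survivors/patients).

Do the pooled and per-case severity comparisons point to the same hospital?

Moderate: Providence 123/171 = 71.9%, County General 217/348 = 62.4% → Providence
Severe: Providence 300/634 = 47.3%, County General 303/759 = 39.9% → Providence
Critical: Providence 1037/3186 = 32.5%, County General 610/2800 = 21.8% → Providence
Mild: Providence 143/161 = 88.8%, County General 101/134 = 75.4% → Providence
Overall: Providence 1603/4152 = 38.6%, County General 1231/4041 = 30.5% → Providence
Providence wins overall and in every case group — no reversal.

Yes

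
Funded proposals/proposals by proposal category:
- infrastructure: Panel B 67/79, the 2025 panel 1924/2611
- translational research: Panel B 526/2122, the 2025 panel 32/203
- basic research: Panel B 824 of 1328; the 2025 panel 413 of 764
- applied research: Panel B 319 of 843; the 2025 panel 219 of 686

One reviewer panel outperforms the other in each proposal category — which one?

Panel B

Infrastructure: Panel B 67/79 = 84.8%, the 2025 panel 1924/2611 = 73.7% → Panel B
Translational research: Panel B 526/2122 = 24.8%, the 2025 panel 32/203 = 15.8% → Panel B
Basic research: Panel B 824/1328 = 62.0%, the 2025 panel 413/764 = 54.1% → Panel B
Applied research: Panel B 319/843 = 37.8%, the 2025 panel 219/686 = 31.9% → Panel B
Panel B has the higher rate in all 4 groups.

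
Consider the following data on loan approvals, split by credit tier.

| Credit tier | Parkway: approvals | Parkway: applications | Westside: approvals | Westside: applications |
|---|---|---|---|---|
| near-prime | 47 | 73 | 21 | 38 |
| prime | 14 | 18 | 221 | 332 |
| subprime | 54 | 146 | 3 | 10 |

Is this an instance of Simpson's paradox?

Yes

Near-prime: Parkway 47/73 = 64.4%, Westside 21/38 = 55.3% → Parkway
Prime: Parkway 14/18 = 77.8%, Westside 221/332 = 66.6% → Parkway
Subprime: Parkway 54/146 = 37.0%, Westside 3/10 = 30.0% → Parkway
Overall: Parkway 115/237 = 48.5%, Westside 245/380 = 64.5% → Westside
Parkway wins each credit group but Westside wins overall — the comparison reverses. Parkway's applications skew toward subprime, which has a lower base rate.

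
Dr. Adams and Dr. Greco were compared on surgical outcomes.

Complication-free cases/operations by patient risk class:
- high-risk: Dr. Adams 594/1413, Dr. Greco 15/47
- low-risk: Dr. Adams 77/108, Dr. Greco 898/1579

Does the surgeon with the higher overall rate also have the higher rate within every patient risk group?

No

High-risk: Dr. Adams 594/1413 = 42.0%, Dr. Greco 15/47 = 31.9% → Dr. Adams
Low-risk: Dr. Adams 77/108 = 71.3%, Dr. Greco 898/1579 = 56.9% → Dr. Adams
Overall: Dr. Adams 671/1521 = 44.1%, Dr. Greco 913/1626 = 56.2% → Dr. Greco
Dr. Adams wins each patient risk group but Dr. Greco wins overall — the comparison reverses. Dr. Adams's operations skew toward high-risk, which has a lower base rate.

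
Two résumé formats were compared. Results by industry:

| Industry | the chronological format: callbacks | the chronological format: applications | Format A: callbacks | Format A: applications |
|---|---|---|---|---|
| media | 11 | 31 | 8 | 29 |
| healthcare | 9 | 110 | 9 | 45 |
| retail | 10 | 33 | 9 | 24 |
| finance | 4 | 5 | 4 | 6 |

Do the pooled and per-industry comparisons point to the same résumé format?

No

Media: the chronological format 11/31 = 35.5%, Format A 8/29 = 27.6% → the chronological format
Healthcare: the chronological format 9/110 = 8.2%, Format A 9/45 = 20.0% → Format A
Retail: the chronological format 10/33 = 30.3%, Format A 9/24 = 37.5% → Format A
Finance: the chronological format 4/5 = 80.0%, Format A 4/6 = 66.7% → the chronological format
Overall: the chronological format 34/179 = 19.0%, Format A 30/104 = 28.8% → Format A
Neither sweeps: the chronological format wins 2 of 4 groups, Format A wins 2. Format A wins overall but not every group — no Simpson reversal.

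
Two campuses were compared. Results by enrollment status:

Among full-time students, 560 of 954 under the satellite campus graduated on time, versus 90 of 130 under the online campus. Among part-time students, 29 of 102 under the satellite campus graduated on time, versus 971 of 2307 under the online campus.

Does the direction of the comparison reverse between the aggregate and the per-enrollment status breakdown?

Full-time: the satellite campus 560/954 = 58.7%, the online campus 90/130 = 69.2% → the online campus
Part-time: the satellite campus 29/102 = 28.4%, the online campus 971/2307 = 42.1% → the online campus
Overall: the satellite campus 589/1056 = 55.8%, the online campus 1061/2437 = 43.5% → the satellite campus
The online campus wins each enrollment group but the satellite campus wins overall — the comparison reverses. The online campus's students skew toward part-time, which has a lower base rate.

Yes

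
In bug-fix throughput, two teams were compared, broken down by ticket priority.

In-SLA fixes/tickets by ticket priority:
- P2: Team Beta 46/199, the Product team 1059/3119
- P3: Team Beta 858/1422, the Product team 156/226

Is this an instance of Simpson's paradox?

Yes

P2: Team Beta 46/199 = 23.1%, the Product team 1059/3119 = 34.0% → the Product team
P3: Team Beta 858/1422 = 60.3%, the Product team 156/226 = 69.0% → the Product team
Overall: Team Beta 904/1621 = 55.8%, the Product team 1215/3345 = 36.3% → Team Beta
The Product team wins each ticket group but Team Beta wins overall — the comparison reverses. The Product team's tickets skew toward P2, which has a lower base rate.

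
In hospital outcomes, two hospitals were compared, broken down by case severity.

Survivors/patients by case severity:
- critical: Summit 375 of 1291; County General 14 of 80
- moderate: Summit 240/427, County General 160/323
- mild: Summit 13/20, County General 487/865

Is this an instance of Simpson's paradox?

Yes

Critical: Summit 375/1291 = 29.0%, County General 14/80 = 17.5% → Summit
Moderate: Summit 240/427 = 56.2%, County General 160/323 = 49.5% → Summit
Mild: Summit 13/20 = 65.0%, County General 487/865 = 56.3% → Summit
Overall: Summit 628/1738 = 36.1%, County General 661/1268 = 52.1% → County General
Summit wins each case group but County General wins overall — the comparison reverses. Summit's patients skew toward critical, which has a lower base rate.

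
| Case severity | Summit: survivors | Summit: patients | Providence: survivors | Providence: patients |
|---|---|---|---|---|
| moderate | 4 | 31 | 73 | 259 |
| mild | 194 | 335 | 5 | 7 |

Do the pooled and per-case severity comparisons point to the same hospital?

No

Moderate: Summit 4/31 = 12.9%, Providence 73/259 = 28.2% → Providence
Mild: Summit 194/335 = 57.9%, Providence 5/7 = 71.4% → Providence
Overall: Summit 198/366 = 54.1%, Providence 78/266 = 29.3% → Summit
Providence wins each case group but Summit wins overall — the comparison reverses. Providence's patients skew toward moderate, which has a lower base rate.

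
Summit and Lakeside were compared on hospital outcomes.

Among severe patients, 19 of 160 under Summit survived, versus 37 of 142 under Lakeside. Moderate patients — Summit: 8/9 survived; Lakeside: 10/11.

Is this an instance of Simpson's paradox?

Severe: Summit 19/160 = 11.9%, Lakeside 37/142 = 26.1% → Lakeside
Moderate: Summit 8/9 = 88.9%, Lakeside 10/11 = 90.9% → Lakeside
Overall: Summit 27/169 = 16.0%, Lakeside 47/153 = 30.7% → Lakeside
Lakeside wins overall and in every case group — no reversal.

No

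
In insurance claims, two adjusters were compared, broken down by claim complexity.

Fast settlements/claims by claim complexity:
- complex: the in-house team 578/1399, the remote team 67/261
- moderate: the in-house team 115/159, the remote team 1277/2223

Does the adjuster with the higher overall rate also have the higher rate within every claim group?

Complex: the in-house team 578/1399 = 41.3%, the remote team 67/261 = 25.7% → the in-house team
Moderate: the in-house team 115/159 = 72.3%, the remote team 1277/2223 = 57.4% → the in-house team
Overall: the in-house team 693/1558 = 44.5%, the remote team 1344/2484 = 54.1% → the remote team
The in-house team wins each claim group but the remote team wins overall — the comparison reverses. The in-house team's claims skew toward complex, which has a lower base rate.

No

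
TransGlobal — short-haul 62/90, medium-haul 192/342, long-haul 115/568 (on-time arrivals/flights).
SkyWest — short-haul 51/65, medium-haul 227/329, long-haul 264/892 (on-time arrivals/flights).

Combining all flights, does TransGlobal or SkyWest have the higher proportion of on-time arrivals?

Short-haul: TransGlobal 62/90 = 68.9%, SkyWest 51/65 = 78.5% → SkyWest
Medium-haul: TransGlobal 192/342 = 56.1%, SkyWest 227/329 = 69.0% → SkyWest
Long-haul: TransGlobal 115/568 = 20.2%, SkyWest 264/892 = 29.6% → SkyWest
Overall: TransGlobal 369/1000 = 36.9%, SkyWest 542/1286 = 42.1% → SkyWest

SkyWest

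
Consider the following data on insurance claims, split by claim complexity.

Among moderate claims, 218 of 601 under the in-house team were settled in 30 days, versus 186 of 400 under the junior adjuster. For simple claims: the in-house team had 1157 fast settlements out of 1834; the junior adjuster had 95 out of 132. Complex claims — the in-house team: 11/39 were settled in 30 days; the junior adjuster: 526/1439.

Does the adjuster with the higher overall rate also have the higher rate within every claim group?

No

Moderate: the in-house team 218/601 = 36.3%, the junior adjuster 186/400 = 46.5% → the junior adjuster
Simple: the in-house team 1157/1834 = 63.1%, the junior adjuster 95/132 = 72.0% → the junior adjuster
Complex: the in-house team 11/39 = 28.2%, the junior adjuster 526/1439 = 36.6% → the junior adjuster
Overall: the in-house team 1386/2474 = 56.0%, the junior adjuster 807/1971 = 40.9% → the in-house team
The junior adjuster wins each claim group but the in-house team wins overall — the comparison reverses. The junior adjuster's claims skew toward complex, which has a lower base rate.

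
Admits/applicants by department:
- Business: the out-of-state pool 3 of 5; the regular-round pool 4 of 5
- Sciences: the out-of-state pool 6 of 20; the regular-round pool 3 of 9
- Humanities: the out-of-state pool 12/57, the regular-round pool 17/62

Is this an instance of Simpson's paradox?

Business: the out-of-state pool 3/5 = 60.0%, the regular-round pool 4/5 = 80.0% → the regular-round pool
Sciences: the out-of-state pool 6/20 = 30.0%, the regular-round pool 3/9 = 33.3% → the regular-round pool
Humanities: the out-of-state pool 12/57 = 21.1%, the regular-round pool 17/62 = 27.4% → the regular-round pool
Overall: the out-of-state pool 21/82 = 25.6%, the regular-round pool 24/76 = 31.6% → the regular-round pool
The regular-round pool wins overall and in every department group — no reversal.

No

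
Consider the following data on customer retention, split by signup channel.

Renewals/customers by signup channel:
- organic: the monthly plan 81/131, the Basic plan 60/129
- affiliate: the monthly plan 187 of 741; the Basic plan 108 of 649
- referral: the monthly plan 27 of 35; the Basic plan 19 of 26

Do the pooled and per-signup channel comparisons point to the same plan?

Organic: the monthly plan 81/131 = 61.8%, the Basic plan 60/129 = 46.5% → the monthly plan
Affiliate: the monthly plan 187/741 = 25.2%, the Basic plan 108/649 = 16.6% → the monthly plan
Referral: the monthly plan 27/35 = 77.1%, the Basic plan 19/26 = 73.1% → the monthly plan
Overall: the monthly plan 295/907 = 32.5%, the Basic plan 187/804 = 23.3% → the monthly plan
The monthly plan wins overall and in every signup group — no reversal.

Yes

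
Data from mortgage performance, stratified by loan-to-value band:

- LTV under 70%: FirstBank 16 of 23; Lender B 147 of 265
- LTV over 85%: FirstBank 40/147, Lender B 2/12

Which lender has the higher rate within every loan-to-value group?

LTV under 70%: FirstBank 16/23 = 69.6%, Lender B 147/265 = 55.5% → FirstBank
LTV over 85%: FirstBank 40/147 = 27.2%, Lender B 2/12 = 16.7% → FirstBank
FirstBank has the higher rate in both groups.

FirstBank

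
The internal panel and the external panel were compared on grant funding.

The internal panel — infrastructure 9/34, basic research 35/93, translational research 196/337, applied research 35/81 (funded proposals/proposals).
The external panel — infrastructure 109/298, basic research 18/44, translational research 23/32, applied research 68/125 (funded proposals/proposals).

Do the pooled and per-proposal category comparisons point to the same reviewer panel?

Infrastructure: the internal panel 9/34 = 26.5%, the external panel 109/298 = 36.6% → the external panel
Basic research: the internal panel 35/93 = 37.6%, the external panel 18/44 = 40.9% → the external panel
Translational research: the internal panel 196/337 = 58.2%, the external panel 23/32 = 71.9% → the external panel
Applied research: the internal panel 35/81 = 43.2%, the external panel 68/125 = 54.4% → the external panel
Overall: the internal panel 275/545 = 50.5%, the external panel 218/499 = 43.7% → the internal panel
The external panel wins each proposal group but the internal panel wins overall — the comparison reverses. The external panel's proposals skew toward infrastructure, which has a lower base rate.

No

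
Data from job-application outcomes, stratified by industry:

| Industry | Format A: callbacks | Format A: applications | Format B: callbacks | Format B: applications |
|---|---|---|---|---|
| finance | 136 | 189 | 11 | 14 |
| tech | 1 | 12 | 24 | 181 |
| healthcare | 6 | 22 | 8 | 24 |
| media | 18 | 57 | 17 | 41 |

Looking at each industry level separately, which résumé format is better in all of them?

Format B

Finance: Format A 136/189 = 72.0%, Format B 11/14 = 78.6% → Format B
Tech: Format A 1/12 = 8.3%, Format B 24/181 = 13.3% → Format B
Healthcare: Format A 6/22 = 27.3%, Format B 8/24 = 33.3% → Format B
Media: Format A 18/57 = 31.6%, Format B 17/41 = 41.5% → Format B
Format B has the higher rate in all 4 groups.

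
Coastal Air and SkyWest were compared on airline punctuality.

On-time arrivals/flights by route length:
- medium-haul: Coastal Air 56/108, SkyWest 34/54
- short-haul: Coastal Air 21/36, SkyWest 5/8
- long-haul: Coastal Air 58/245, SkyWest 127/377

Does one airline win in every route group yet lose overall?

No

Medium-haul: Coastal Air 56/108 = 51.9%, SkyWest 34/54 = 63.0% → SkyWest
Short-haul: Coastal Air 21/36 = 58.3%, SkyWest 5/8 = 62.5% → SkyWest
Long-haul: Coastal Air 58/245 = 23.7%, SkyWest 127/377 = 33.7% → SkyWest
Overall: Coastal Air 135/389 = 34.7%, SkyWest 166/439 = 37.8% → SkyWest
SkyWest wins overall and in every route group — no reversal.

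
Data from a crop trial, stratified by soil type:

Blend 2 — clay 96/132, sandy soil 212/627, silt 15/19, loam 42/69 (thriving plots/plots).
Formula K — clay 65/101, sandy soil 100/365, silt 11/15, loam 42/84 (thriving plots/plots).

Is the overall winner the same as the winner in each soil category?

Clay: Blend 2 96/132 = 72.7%, Formula K 65/101 = 64.4% → Blend 2
Sandy soil: Blend 2 212/627 = 33.8%, Formula K 100/365 = 27.4% → Blend 2
Silt: Blend 2 15/19 = 78.9%, Formula K 11/15 = 73.3% → Blend 2
Loam: Blend 2 42/69 = 60.9%, Formula K 42/84 = 50.0% → Blend 2
Overall: Blend 2 365/847 = 43.1%, Formula K 218/565 = 38.6% → Blend 2
Blend 2 wins overall and in every soil group — no reversal.

Yes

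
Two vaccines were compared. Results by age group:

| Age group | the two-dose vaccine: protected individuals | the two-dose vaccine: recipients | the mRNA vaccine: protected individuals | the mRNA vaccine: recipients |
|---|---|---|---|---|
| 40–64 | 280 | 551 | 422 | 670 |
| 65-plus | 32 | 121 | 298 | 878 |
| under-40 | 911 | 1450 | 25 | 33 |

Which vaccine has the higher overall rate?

40–64: the two-dose vaccine 280/551 = 50.8%, the mRNA vaccine 422/670 = 63.0% → the mRNA vaccine
65-plus: the two-dose vaccine 32/121 = 26.4%, the mRNA vaccine 298/878 = 33.9% → the mRNA vaccine
Under-40: the two-dose vaccine 911/1450 = 62.8%, the mRNA vaccine 25/33 = 75.8% → the mRNA vaccine
Overall: the two-dose vaccine 1223/2122 = 57.6%, the mRNA vaccine 745/1581 = 47.1% → the two-dose vaccine
(The mRNA vaccine wins every age group but the two-dose vaccine wins overall — the mRNA vaccine's recipients skew toward the low-rate 65-plus group.)

the two-dose vaccine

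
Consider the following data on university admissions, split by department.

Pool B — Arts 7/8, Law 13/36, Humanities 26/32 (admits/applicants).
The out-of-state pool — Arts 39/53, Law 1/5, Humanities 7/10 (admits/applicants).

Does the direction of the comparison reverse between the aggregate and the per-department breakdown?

Arts: Pool B 7/8 = 87.5%, the out-of-state pool 39/53 = 73.6% → Pool B
Law: Pool B 13/36 = 36.1%, the out-of-state pool 1/5 = 20.0% → Pool B
Humanities: Pool B 26/32 = 81.2%, the out-of-state pool 7/10 = 70.0% → Pool B
Overall: Pool B 46/76 = 60.5%, the out-of-state pool 47/68 = 69.1% → the out-of-state pool
Pool B wins each department group but the out-of-state pool wins overall — the comparison reverses. Pool B's applicants skew toward Law, which has a lower base rate.

Yes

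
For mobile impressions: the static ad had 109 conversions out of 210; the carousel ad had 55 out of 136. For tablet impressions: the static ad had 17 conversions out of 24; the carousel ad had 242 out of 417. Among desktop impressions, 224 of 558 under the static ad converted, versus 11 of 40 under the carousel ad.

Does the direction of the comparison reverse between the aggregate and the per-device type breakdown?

Mobile: the static ad 109/210 = 51.9%, the carousel ad 55/136 = 40.4% → the static ad
Tablet: the static ad 17/24 = 70.8%, the carousel ad 242/417 = 58.0% → the static ad
Desktop: the static ad 224/558 = 40.1%, the carousel ad 11/40 = 27.5% → the static ad
Overall: the static ad 350/792 = 44.2%, the carousel ad 308/593 = 51.9% → the carousel ad
The static ad wins each device group but the carousel ad wins overall — the comparison reverses. The static ad's impressions skew toward desktop, which has a lower base rate.

Yes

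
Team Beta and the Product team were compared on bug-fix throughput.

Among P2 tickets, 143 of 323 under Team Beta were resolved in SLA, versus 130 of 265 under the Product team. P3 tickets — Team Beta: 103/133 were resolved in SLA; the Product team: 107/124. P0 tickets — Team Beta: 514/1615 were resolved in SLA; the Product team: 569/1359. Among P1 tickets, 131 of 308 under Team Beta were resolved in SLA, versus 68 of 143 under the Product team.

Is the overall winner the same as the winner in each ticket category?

P2: Team Beta 143/323 = 44.3%, the Product team 130/265 = 49.1% → the Product team
P3: Team Beta 103/133 = 77.4%, the Product team 107/124 = 86.3% → the Product team
P0: Team Beta 514/1615 = 31.8%, the Product team 569/1359 = 41.9% → the Product team
P1: Team Beta 131/308 = 42.5%, the Product team 68/143 = 47.6% → the Product team
Overall: Team Beta 891/2379 = 37.5%, the Product team 874/1891 = 46.2% → the Product team
The Product team wins overall and in every ticket group — no reversal.

Yes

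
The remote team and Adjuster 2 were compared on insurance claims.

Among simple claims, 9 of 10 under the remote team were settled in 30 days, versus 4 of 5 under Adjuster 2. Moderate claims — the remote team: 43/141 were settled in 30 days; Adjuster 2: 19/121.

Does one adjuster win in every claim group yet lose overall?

Simple: the remote team 9/10 = 90.0%, Adjuster 2 4/5 = 80.0% → the remote team
Moderate: the remote team 43/141 = 30.5%, Adjuster 2 19/121 = 15.7% → the remote team
Overall: the remote team 52/151 = 34.4%, Adjuster 2 23/126 = 18.3% → the remote team
The remote team wins overall and in every claim group — no reversal.

No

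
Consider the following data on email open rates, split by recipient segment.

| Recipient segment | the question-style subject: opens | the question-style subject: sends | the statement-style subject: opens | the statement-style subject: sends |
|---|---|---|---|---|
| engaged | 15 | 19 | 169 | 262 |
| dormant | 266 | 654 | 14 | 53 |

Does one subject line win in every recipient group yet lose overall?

Engaged: the question-style subject 15/19 = 78.9%, the statement-style subject 169/262 = 64.5% → the question-style subject
Dormant: the question-style subject 266/654 = 40.7%, the statement-style subject 14/53 = 26.4% → the question-style subject
Overall: the question-style subject 281/673 = 41.8%, the statement-style subject 183/315 = 58.1% → the statement-style subject
The question-style subject wins each recipient group but the statement-style subject wins overall — the comparison reverses. The question-style subject's sends skew toward dormant, which has a lower base rate.

Yes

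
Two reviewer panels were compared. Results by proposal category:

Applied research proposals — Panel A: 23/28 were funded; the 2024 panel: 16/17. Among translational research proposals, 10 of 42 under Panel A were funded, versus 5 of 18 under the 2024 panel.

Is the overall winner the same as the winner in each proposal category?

Applied research: Panel A 23/28 = 82.1%, the 2024 panel 16/17 = 94.1% → the 2024 panel
Translational research: Panel A 10/42 = 23.8%, the 2024 panel 5/18 = 27.8% → the 2024 panel
Overall: Panel A 33/70 = 47.1%, the 2024 panel 21/35 = 60.0% → the 2024 panel
The 2024 panel wins overall and in every proposal group — no reversal.

Yes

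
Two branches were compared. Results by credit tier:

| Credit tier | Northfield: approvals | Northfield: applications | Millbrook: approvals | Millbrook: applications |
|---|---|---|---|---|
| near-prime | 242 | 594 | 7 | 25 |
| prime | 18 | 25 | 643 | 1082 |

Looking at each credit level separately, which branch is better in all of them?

Northfield

Near-prime: Northfield 242/594 = 40.7%, Millbrook 7/25 = 28.0% → Northfield
Prime: Northfield 18/25 = 72.0%, Millbrook 643/1082 = 59.4% → Northfield
Northfield has the higher rate in both groups.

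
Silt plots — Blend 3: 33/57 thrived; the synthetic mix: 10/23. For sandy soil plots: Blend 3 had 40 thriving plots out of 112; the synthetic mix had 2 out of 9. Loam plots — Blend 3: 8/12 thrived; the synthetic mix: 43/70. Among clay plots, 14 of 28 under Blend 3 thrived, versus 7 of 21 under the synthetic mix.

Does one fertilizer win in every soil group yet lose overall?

Yes

Silt: Blend 3 33/57 = 57.9%, the synthetic mix 10/23 = 43.5% → Blend 3
Sandy soil: Blend 3 40/112 = 35.7%, the synthetic mix 2/9 = 22.2% → Blend 3
Loam: Blend 3 8/12 = 66.7%, the synthetic mix 43/70 = 61.4% → Blend 3
Clay: Blend 3 14/28 = 50.0%, the synthetic mix 7/21 = 33.3% → Blend 3
Overall: Blend 3 95/209 = 45.5%, the synthetic mix 62/123 = 50.4% → the synthetic mix
Blend 3 wins each soil group but the synthetic mix wins overall — the comparison reverses. Blend 3's plots skew toward sandy soil, which has a lower base rate.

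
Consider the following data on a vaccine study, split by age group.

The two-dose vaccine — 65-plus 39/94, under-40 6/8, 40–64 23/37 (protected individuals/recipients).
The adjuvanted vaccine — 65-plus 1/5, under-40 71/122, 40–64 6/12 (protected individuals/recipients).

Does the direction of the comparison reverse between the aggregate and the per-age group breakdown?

65-plus: the two-dose vaccine 39/94 = 41.5%, the adjuvanted vaccine 1/5 = 20.0% → the two-dose vaccine
Under-40: the two-dose vaccine 6/8 = 75.0%, the adjuvanted vaccine 71/122 = 58.2% → the two-dose vaccine
40–64: the two-dose vaccine 23/37 = 62.2%, the adjuvanted vaccine 6/12 = 50.0% → the two-dose vaccine
Overall: the two-dose vaccine 68/139 = 48.9%, the adjuvanted vaccine 78/139 = 56.1% → the adjuvanted vaccine
The two-dose vaccine wins each age group but the adjuvanted vaccine wins overall — the comparison reverses. The two-dose vaccine's recipients skew toward 65-plus, which has a lower base rate.

Yes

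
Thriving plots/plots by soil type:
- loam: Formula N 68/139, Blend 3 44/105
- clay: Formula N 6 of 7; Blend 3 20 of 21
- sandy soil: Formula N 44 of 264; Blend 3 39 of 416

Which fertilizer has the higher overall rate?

Formula N

Loam: Formula N 68/139 = 48.9%, Blend 3 44/105 = 41.9% → Formula N
Clay: Formula N 6/7 = 85.7%, Blend 3 20/21 = 95.2% → Blend 3
Sandy soil: Formula N 44/264 = 16.7%, Blend 3 39/416 = 9.4% → Formula N
Overall: Formula N 118/410 = 28.8%, Blend 3 103/542 = 19.0% → Formula N
(Neither sweeps every soil group, but Formula N has the higher pooled rate.)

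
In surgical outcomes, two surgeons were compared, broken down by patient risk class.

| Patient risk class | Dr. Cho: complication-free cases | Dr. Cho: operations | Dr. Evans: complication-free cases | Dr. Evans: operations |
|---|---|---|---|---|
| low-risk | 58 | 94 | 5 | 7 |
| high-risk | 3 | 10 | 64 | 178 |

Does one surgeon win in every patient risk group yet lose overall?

Low-risk: Dr. Cho 58/94 = 61.7%, Dr. Evans 5/7 = 71.4% → Dr. Evans
High-risk: Dr. Cho 3/10 = 30.0%, Dr. Evans 64/178 = 36.0% → Dr. Evans
Overall: Dr. Cho 61/104 = 58.7%, Dr. Evans 69/185 = 37.3% → Dr. Cho
Dr. Evans wins each patient risk group but Dr. Cho wins overall — the comparison reverses. Dr. Evans's operations skew toward high-risk, which has a lower base rate.

Yes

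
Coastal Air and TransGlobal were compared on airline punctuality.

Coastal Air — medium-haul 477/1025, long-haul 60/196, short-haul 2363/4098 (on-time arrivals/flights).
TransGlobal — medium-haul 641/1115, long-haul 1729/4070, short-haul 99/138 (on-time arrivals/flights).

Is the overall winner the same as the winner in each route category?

No

Medium-haul: Coastal Air 477/1025 = 46.5%, TransGlobal 641/1115 = 57.5% → TransGlobal
Long-haul: Coastal Air 60/196 = 30.6%, TransGlobal 1729/4070 = 42.5% → TransGlobal
Short-haul: Coastal Air 2363/4098 = 57.7%, TransGlobal 99/138 = 71.7% → TransGlobal
Overall: Coastal Air 2900/5319 = 54.5%, TransGlobal 2469/5323 = 46.4% → Coastal Air
TransGlobal wins each route group but Coastal Air wins overall — the comparison reverses. TransGlobal's flights skew toward long-haul, which has a lower base rate.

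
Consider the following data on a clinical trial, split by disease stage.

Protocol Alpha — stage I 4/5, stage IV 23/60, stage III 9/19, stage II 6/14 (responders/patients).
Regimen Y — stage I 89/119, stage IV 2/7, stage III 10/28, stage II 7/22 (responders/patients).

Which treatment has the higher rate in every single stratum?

Stage I: Protocol Alpha 4/5 = 80.0%, Regimen Y 89/119 = 74.8% → Protocol Alpha
Stage IV: Protocol Alpha 23/60 = 38.3%, Regimen Y 2/7 = 28.6% → Protocol Alpha
Stage III: Protocol Alpha 9/19 = 47.4%, Regimen Y 10/28 = 35.7% → Protocol Alpha
Stage II: Protocol Alpha 6/14 = 42.9%, Regimen Y 7/22 = 31.8% → Protocol Alpha
Protocol Alpha has the higher rate in all 4 groups.

Protocol Alpha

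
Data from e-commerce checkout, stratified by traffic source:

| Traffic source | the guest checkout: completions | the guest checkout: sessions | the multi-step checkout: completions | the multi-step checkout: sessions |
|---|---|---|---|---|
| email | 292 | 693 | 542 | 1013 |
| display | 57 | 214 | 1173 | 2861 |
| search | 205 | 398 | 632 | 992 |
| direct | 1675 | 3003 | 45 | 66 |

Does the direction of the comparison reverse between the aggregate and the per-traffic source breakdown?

Email: the guest checkout 292/693 = 42.1%, the multi-step checkout 542/1013 = 53.5% → the multi-step checkout
Display: the guest checkout 57/214 = 26.6%, the multi-step checkout 1173/2861 = 41.0% → the multi-step checkout
Search: the guest checkout 205/398 = 51.5%, the multi-step checkout 632/992 = 63.7% → the multi-step checkout
Direct: the guest checkout 1675/3003 = 55.8%, the multi-step checkout 45/66 = 68.2% → the multi-step checkout
Overall: the guest checkout 2229/4308 = 51.7%, the multi-step checkout 2392/4932 = 48.5% → the guest checkout
The multi-step checkout wins each traffic group but the guest checkout wins overall — the comparison reverses. The multi-step checkout's sessions skew toward display, which has a lower base rate.

Yes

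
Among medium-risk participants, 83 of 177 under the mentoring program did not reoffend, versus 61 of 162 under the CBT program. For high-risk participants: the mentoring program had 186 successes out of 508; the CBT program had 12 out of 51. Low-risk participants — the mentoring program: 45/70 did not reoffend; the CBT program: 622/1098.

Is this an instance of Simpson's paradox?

Yes

Medium-risk: the mentoring program 83/177 = 46.9%, the CBT program 61/162 = 37.7% → the mentoring program
High-risk: the mentoring program 186/508 = 36.6%, the CBT program 12/51 = 23.5% → the mentoring program
Low-risk: the mentoring program 45/70 = 64.3%, the CBT program 622/1098 = 56.6% → the mentoring program
Overall: the mentoring program 314/755 = 41.6%, the CBT program 695/1311 = 53.0% → the CBT program
The mentoring program wins each risk group but the CBT program wins overall — the comparison reverses. The mentoring program's participants skew toward high-risk, which has a lower base rate.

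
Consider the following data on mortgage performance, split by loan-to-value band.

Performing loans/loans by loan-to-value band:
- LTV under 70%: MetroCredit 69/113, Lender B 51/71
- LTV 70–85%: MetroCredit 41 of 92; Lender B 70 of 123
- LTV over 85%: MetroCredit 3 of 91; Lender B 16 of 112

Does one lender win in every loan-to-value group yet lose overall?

No

LTV under 70%: MetroCredit 69/113 = 61.1%, Lender B 51/71 = 71.8% → Lender B
LTV 70–85%: MetroCredit 41/92 = 44.6%, Lender B 70/123 = 56.9% → Lender B
LTV over 85%: MetroCredit 3/91 = 3.3%, Lender B 16/112 = 14.3% → Lender B
Overall: MetroCredit 113/296 = 38.2%, Lender B 137/306 = 44.8% → Lender B
Lender B wins overall and in every loan-to-value group — no reversal.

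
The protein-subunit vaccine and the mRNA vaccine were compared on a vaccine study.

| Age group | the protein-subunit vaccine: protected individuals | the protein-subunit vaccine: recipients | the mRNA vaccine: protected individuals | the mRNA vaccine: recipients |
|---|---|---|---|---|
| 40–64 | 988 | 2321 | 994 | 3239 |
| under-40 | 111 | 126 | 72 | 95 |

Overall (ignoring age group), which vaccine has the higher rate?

the protein-subunit vaccine

40–64: the protein-subunit vaccine 988/2321 = 42.6%, the mRNA vaccine 994/3239 = 30.7% → the protein-subunit vaccine
Under-40: the protein-subunit vaccine 111/126 = 88.1%, the mRNA vaccine 72/95 = 75.8% → the protein-subunit vaccine
Overall: the protein-subunit vaccine 1099/2447 = 44.9%, the mRNA vaccine 1066/3334 = 32.0% → the protein-subunit vaccine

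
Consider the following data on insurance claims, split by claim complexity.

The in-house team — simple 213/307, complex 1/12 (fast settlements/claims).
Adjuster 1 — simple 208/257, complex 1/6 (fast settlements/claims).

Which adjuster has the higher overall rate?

Simple: the in-house team 213/307 = 69.4%, Adjuster 1 208/257 = 80.9% → Adjuster 1
Complex: the in-house team 1/12 = 8.3%, Adjuster 1 1/6 = 16.7% → Adjuster 1
Overall: the in-house team 214/319 = 67.1%, Adjuster 1 209/263 = 79.5% → Adjuster 1

Adjuster 1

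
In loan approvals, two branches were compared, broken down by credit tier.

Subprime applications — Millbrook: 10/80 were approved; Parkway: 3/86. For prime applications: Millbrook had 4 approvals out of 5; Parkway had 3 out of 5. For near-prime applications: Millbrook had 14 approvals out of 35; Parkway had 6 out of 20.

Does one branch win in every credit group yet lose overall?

No

Subprime: Millbrook 10/80 = 12.5%, Parkway 3/86 = 3.5% → Millbrook
Prime: Millbrook 4/5 = 80.0%, Parkway 3/5 = 60.0% → Millbrook
Near-prime: Millbrook 14/35 = 40.0%, Parkway 6/20 = 30.0% → Millbrook
Overall: Millbrook 28/120 = 23.3%, Parkway 12/111 = 10.8% → Millbrook
Millbrook wins overall and in every credit group — no reversal.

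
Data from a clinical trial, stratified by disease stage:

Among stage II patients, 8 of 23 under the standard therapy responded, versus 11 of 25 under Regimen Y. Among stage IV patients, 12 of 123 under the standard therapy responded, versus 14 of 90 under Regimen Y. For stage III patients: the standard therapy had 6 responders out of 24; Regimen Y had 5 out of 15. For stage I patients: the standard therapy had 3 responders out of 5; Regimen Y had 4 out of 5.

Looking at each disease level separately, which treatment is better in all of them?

Regimen Y

Stage II: the standard therapy 8/23 = 34.8%, Regimen Y 11/25 = 44.0% → Regimen Y
Stage IV: the standard therapy 12/123 = 9.8%, Regimen Y 14/90 = 15.6% → Regimen Y
Stage III: the standard therapy 6/24 = 25.0%, Regimen Y 5/15 = 33.3% → Regimen Y
Stage I: the standard therapy 3/5 = 60.0%, Regimen Y 4/5 = 80.0% → Regimen Y
Regimen Y has the higher rate in all 4 groups.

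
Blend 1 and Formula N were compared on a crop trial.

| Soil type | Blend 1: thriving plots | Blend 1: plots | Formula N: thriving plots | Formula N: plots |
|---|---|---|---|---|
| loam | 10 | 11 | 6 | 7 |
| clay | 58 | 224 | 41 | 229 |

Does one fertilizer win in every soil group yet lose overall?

No

Loam: Blend 1 10/11 = 90.9%, Formula N 6/7 = 85.7% → Blend 1
Clay: Blend 1 58/224 = 25.9%, Formula N 41/229 = 17.9% → Blend 1
Overall: Blend 1 68/235 = 28.9%, Formula N 47/236 = 19.9% → Blend 1
Blend 1 wins overall and in every soil group — no reversal.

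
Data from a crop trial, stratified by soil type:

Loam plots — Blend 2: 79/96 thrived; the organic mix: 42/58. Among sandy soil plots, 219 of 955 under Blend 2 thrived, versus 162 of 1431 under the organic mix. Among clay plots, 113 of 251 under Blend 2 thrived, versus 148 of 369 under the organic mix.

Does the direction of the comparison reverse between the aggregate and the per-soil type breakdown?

No

Loam: Blend 2 79/96 = 82.3%, the organic mix 42/58 = 72.4% → Blend 2
Sandy soil: Blend 2 219/955 = 22.9%, the organic mix 162/1431 = 11.3% → Blend 2
Clay: Blend 2 113/251 = 45.0%, the organic mix 148/369 = 40.1% → Blend 2
Overall: Blend 2 411/1302 = 31.6%, the organic mix 352/1858 = 18.9% → Blend 2
Blend 2 wins overall and in every soil group — no reversal.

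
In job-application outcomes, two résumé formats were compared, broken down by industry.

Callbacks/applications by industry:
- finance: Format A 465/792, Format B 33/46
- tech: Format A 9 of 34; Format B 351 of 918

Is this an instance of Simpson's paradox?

Finance: Format A 465/792 = 58.7%, Format B 33/46 = 71.7% → Format B
Tech: Format A 9/34 = 26.5%, Format B 351/918 = 38.2% → Format B
Overall: Format A 474/826 = 57.4%, Format B 384/964 = 39.8% → Format A
Format B wins each industry group but Format A wins overall — the comparison reverses. Format B's applications skew toward tech, which has a lower base rate.

Yes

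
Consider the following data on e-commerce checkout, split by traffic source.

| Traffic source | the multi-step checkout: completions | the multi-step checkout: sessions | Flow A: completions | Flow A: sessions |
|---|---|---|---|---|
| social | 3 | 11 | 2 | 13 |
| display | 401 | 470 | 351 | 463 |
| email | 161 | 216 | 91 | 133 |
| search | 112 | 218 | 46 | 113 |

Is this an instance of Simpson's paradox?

No

Social: the multi-step checkout 3/11 = 27.3%, Flow A 2/13 = 15.4% → the multi-step checkout
Display: the multi-step checkout 401/470 = 85.3%, Flow A 351/463 = 75.8% → the multi-step checkout
Email: the multi-step checkout 161/216 = 74.5%, Flow A 91/133 = 68.4% → the multi-step checkout
Search: the multi-step checkout 112/218 = 51.4%, Flow A 46/113 = 40.7% → the multi-step checkout
Overall: the multi-step checkout 677/915 = 74.0%, Flow A 490/722 = 67.9% → the multi-step checkout
The multi-step checkout wins overall and in every traffic group — no reversal.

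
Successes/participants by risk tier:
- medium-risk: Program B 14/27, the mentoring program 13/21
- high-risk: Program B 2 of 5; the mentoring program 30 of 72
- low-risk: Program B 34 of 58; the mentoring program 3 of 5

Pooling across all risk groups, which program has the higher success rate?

Medium-risk: Program B 14/27 = 51.9%, the mentoring program 13/21 = 61.9% → the mentoring program
High-risk: Program B 2/5 = 40.0%, the mentoring program 30/72 = 41.7% → the mentoring program
Low-risk: Program B 34/58 = 58.6%, the mentoring program 3/5 = 60.0% → the mentoring program
Overall: Program B 50/90 = 55.6%, the mentoring program 46/98 = 46.9% → Program B
(The mentoring program wins every risk group but Program B wins overall — the mentoring program's participants skew toward the low-rate high-risk group.)

Program B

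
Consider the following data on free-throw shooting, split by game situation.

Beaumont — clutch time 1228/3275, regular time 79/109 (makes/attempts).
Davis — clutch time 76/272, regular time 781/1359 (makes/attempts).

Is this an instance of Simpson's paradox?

Clutch time: Beaumont 1228/3275 = 37.5%, Davis 76/272 = 27.9% → Beaumont
Regular time: Beaumont 79/109 = 72.5%, Davis 781/1359 = 57.5% → Beaumont
Overall: Beaumont 1307/3384 = 38.6%, Davis 857/1631 = 52.5% → Davis
Beaumont wins each game group but Davis wins overall — the comparison reverses. Beaumont's attempts skew toward clutch time, which has a lower base rate.

Yes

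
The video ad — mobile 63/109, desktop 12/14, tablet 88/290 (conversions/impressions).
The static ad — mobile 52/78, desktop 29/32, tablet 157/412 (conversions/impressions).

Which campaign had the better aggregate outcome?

Mobile: the video ad 63/109 = 57.8%, the static ad 52/78 = 66.7% → the static ad
Desktop: the video ad 12/14 = 85.7%, the static ad 29/32 = 90.6% → the static ad
Tablet: the video ad 88/290 = 30.3%, the static ad 157/412 = 38.1% → the static ad
Overall: the video ad 163/413 = 39.5%, the static ad 238/522 = 45.6% → the static ad

the static ad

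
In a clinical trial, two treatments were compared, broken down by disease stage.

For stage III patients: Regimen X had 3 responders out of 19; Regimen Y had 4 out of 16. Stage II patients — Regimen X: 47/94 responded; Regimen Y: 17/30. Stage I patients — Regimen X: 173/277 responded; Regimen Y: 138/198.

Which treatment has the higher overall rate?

Stage III: Regimen X 3/19 = 15.8%, Regimen Y 4/16 = 25.0% → Regimen Y
Stage II: Regimen X 47/94 = 50.0%, Regimen Y 17/30 = 56.7% → Regimen Y
Stage I: Regimen X 173/277 = 62.5%, Regimen Y 138/198 = 69.7% → Regimen Y
Overall: Regimen X 223/390 = 57.2%, Regimen Y 159/244 = 65.2% → Regimen Y

Regimen Y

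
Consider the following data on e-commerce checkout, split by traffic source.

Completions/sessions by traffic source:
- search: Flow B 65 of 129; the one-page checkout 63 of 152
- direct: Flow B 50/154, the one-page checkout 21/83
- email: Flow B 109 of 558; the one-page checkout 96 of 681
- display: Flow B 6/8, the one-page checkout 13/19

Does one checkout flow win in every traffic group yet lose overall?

Search: Flow B 65/129 = 50.4%, the one-page checkout 63/152 = 41.4% → Flow B
Direct: Flow B 50/154 = 32.5%, the one-page checkout 21/83 = 25.3% → Flow B
Email: Flow B 109/558 = 19.5%, the one-page checkout 96/681 = 14.1% → Flow B
Display: Flow B 6/8 = 75.0%, the one-page checkout 13/19 = 68.4% → Flow B
Overall: Flow B 230/849 = 27.1%, the one-page checkout 193/935 = 20.6% → Flow B
Flow B wins overall and in every traffic group — no reversal.

No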